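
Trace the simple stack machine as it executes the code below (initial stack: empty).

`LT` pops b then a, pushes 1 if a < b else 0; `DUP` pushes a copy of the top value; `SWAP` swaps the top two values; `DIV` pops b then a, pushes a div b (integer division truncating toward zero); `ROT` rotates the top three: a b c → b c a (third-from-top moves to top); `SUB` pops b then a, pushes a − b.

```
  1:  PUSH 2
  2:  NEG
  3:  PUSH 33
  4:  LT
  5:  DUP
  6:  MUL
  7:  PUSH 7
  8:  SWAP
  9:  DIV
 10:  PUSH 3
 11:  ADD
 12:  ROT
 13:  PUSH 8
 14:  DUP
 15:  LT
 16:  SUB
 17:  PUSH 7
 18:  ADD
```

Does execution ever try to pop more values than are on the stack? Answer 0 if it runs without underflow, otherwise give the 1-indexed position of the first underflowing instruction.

PUSH 2  : 2
NEG     : -2
PUSH 33 : -2 33
LT      : 1
DUP     : 1 1
MUL     : 1
PUSH 7  : 1 7
SWAP    : 7 1
DIV     : 7
PUSH 3  : 7 3
ADD     : 10
ROT  — needs 3 operands, stack has 1 → underflow

12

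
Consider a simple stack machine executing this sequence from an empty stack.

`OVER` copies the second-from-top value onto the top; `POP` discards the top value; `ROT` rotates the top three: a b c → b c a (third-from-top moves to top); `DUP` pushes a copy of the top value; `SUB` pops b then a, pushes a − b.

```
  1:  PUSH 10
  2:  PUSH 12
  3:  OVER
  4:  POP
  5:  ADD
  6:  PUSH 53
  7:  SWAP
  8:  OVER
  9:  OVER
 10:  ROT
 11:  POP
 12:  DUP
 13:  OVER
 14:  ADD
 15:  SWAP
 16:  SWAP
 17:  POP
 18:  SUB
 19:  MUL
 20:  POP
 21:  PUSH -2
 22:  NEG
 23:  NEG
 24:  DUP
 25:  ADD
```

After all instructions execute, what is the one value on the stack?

-4

PUSH 10  10
PUSH 12  10 12
OVER     10 12 10
POP      10 12
ADD      22
PUSH 53  22 53
SWAP     53 22
OVER     53 22 53
OVER     53 22 53 22
ROT      53 53 22 22
POP      53 53 22
DUP      53 53 22 22
OVER     53 53 22 22 22
ADD      53 53 22 44
SWAP     53 53 44 22
SWAP     53 53 22 44
POP      53 53 22
SUB      53 31
MUL      1643
POP      (empty)
PUSH -2  -2
NEG      2
NEG      -2
DUP      -2 -2
ADD      -4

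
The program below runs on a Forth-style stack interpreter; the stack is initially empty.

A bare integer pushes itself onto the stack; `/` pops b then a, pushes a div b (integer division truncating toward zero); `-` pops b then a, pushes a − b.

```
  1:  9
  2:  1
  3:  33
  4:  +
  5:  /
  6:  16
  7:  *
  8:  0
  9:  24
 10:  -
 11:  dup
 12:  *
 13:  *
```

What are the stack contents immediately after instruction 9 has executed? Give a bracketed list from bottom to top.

9  : 9
1  : 9 1
33 : 9 1 33
+  : 9 34
/  : 0
16 : 0 16
*  : 0
0  : 0 0
24 : 0 0 24

[0, 0, 24]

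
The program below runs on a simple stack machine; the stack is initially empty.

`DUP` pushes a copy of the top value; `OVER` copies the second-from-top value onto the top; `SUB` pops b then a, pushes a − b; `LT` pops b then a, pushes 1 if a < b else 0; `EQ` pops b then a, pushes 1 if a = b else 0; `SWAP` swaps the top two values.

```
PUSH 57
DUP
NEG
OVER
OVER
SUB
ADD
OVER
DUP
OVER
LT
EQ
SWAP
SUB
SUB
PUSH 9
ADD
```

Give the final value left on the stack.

PUSH 57 -> 57
DUP     -> 57 57
NEG     -> 57 -57
OVER    -> 57 -57 57
OVER    -> 57 -57 57 -57
SUB     -> 57 -57 114
ADD     -> 57 57
OVER    -> 57 57 57
DUP     -> 57 57 57 57
OVER    -> 57 57 57 57 57
LT      -> 57 57 57 0
EQ      -> 57 57 0
SWAP    -> 57 0 57
SUB     -> 57 -57
SUB     -> 114
PUSH 9  -> 114 9
ADD     -> 123

123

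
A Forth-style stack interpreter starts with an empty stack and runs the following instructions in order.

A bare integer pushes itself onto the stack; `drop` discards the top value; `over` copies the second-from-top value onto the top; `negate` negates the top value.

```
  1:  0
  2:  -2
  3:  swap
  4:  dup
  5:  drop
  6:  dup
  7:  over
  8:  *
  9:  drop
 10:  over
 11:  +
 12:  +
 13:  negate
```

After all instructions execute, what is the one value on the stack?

4

0      → [0]
-2     → [0, -2]
swap   → [-2, 0]
dup    → [-2, 0, 0]
drop   → [-2, 0]
dup    → [-2, 0, 0]
over   → [-2, 0, 0, 0]
*      → [-2, 0, 0]
drop   → [-2, 0]
over   → [-2, 0, -2]
+      → [-2, -2]
+      → [-4]
negate → [4]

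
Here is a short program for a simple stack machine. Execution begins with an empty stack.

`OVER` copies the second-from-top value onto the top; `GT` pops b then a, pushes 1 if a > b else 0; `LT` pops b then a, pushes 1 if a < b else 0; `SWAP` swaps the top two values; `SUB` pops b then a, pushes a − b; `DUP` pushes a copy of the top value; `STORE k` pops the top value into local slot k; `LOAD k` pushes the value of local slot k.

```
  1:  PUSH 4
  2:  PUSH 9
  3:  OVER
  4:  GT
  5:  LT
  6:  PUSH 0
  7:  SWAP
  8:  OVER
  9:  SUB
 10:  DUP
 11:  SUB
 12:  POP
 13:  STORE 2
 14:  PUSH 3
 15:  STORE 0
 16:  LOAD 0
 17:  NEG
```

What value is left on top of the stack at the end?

-3

PUSH 4  -> [4]
PUSH 9  -> [4, 9]
OVER    -> [4, 9, 4]
GT      -> [4, 1]
LT      -> [0]
PUSH 0  -> [0, 0]
SWAP    -> [0, 0]
OVER    -> [0, 0, 0]
SUB     -> [0, 0]
DUP     -> [0, 0, 0]
SUB     -> [0, 0]
POP     -> [0]
STORE 2 -> []
PUSH 3  -> [3]
STORE 0 -> []
LOAD 0  -> [3]
NEG     -> [-3]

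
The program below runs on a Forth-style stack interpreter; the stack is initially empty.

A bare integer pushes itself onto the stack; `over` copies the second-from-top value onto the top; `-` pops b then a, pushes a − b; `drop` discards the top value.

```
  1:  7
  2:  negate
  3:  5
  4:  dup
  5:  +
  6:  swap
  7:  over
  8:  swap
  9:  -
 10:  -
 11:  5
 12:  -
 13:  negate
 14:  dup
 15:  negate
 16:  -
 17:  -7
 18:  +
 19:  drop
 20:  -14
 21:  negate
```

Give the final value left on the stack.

14

7      -> 7
negate -> -7
5      -> -7 5
dup    -> -7 5 5
+      -> -7 10
swap   -> 10 -7
over   -> 10 -7 10
swap   -> 10 10 -7
-      -> 10 17
-      -> -7
5      -> -7 5
-      -> -12
negate -> 12
dup    -> 12 12
negate -> 12 -12
-      -> 24
-7     -> 24 -7
+      -> 17
drop   -> (empty)
-14    -> -14
negate -> 14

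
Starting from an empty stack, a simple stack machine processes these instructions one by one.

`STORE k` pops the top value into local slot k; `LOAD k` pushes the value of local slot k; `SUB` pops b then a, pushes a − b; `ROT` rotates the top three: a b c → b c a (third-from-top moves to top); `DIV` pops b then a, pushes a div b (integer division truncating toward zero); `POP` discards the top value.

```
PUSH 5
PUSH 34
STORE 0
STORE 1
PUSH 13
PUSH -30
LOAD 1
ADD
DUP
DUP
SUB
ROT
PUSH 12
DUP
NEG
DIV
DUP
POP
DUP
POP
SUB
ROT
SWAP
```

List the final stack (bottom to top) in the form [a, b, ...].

[0, -25, 14]

PUSH 5   : [5]
PUSH 34  : [5, 34]
STORE 0  : [5]
STORE 1  : []
PUSH 13  : [13]
PUSH -30 : [13, -30]
LOAD 1   : [13, -30, 5]
ADD      : [13, -25]
DUP      : [13, -25, -25]
DUP      : [13, -25, -25, -25]
SUB      : [13, -25, 0]
ROT      : [-25, 0, 13]
PUSH 12  : [-25, 0, 13, 12]
DUP      : [-25, 0, 13, 12, 12]
NEG      : [-25, 0, 13, 12, -12]
DIV      : [-25, 0, 13, -1]
DUP      : [-25, 0, 13, -1, -1]
POP      : [-25, 0, 13, -1]
DUP      : [-25, 0, 13, -1, -1]
POP      : [-25, 0, 13, -1]
SUB      : [-25, 0, 14]
ROT      : [0, 14, -25]
SWAP     : [0, -25, 14]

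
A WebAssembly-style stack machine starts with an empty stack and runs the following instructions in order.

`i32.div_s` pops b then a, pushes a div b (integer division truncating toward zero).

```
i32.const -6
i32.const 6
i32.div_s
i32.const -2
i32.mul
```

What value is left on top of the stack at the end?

i32.const -6  -6
i32.const 6   -6 6
i32.div_s     -1
i32.const -2  -1 -2
i32.mul       2

2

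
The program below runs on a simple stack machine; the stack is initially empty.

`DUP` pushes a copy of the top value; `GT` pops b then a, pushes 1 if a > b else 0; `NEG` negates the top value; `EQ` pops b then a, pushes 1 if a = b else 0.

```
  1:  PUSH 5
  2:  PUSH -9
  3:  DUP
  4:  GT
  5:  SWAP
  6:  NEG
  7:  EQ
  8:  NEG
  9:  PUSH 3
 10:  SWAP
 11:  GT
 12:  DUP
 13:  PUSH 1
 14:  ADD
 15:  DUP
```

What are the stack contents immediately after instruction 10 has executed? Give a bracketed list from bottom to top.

PUSH 5  -> [5]
PUSH -9 -> [5, -9]
DUP     -> [5, -9, -9]
GT      -> [5, 0]
SWAP    -> [0, 5]
NEG     -> [0, -5]
EQ      -> [0]
NEG     -> [0]
PUSH 3  -> [0, 3]
SWAP    -> [3, 0]

[3, 0]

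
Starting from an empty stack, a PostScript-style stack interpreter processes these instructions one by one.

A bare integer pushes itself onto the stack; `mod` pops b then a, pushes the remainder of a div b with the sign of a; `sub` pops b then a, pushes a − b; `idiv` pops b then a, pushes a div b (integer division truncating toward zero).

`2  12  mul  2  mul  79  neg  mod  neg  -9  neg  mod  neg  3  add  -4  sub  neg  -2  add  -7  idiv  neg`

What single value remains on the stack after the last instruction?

-1

2    : [2]
12   : [2, 12]
mul  : [24]
2    : [24, 2]
mul  : [48]
79   : [48, 79]
neg  : [48, -79]
mod  : [48]
neg  : [-48]
-9   : [-48, -9]
neg  : [-48, 9]
mod  : [-3]
neg  : [3]
3    : [3, 3]
add  : [6]
-4   : [6, -4]
sub  : [10]
neg  : [-10]
-2   : [-10, -2]
add  : [-12]
-7   : [-12, -7]
idiv : [1]
neg  : [-1]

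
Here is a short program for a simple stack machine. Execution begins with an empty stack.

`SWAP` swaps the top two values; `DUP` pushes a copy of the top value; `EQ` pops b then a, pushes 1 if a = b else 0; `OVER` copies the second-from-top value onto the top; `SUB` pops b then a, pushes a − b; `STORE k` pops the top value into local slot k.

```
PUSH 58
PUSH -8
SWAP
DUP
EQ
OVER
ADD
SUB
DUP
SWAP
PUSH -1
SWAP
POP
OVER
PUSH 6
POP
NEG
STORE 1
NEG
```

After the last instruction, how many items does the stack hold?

PUSH 58 : 58
PUSH -8 : 58 -8
SWAP    : -8 58
DUP     : -8 58 58
EQ      : -8 1
OVER    : -8 1 -8
ADD     : -8 -7
SUB     : -1
DUP     : -1 -1
SWAP    : -1 -1
PUSH -1 : -1 -1 -1
SWAP    : -1 -1 -1
POP     : -1 -1
OVER    : -1 -1 -1
PUSH 6  : -1 -1 -1 6
POP     : -1 -1 -1
NEG     : -1 -1 1
STORE 1 : -1 -1
NEG     : -1 1

2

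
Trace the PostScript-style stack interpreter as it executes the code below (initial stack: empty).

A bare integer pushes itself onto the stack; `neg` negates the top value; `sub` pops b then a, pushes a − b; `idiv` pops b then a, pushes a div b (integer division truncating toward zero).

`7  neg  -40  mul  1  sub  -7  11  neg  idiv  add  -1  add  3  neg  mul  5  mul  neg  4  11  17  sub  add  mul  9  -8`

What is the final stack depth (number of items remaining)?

7     [7]
neg   [-7]
-40   [-7, -40]
mul   [280]
1     [280, 1]
sub   [279]
-7    [279, -7]
11    [279, -7, 11]
neg   [279, -7, -11]
idiv  [279, 0]
add   [279]
-1    [279, -1]
add   [278]
3     [278, 3]
neg   [278, -3]
mul   [-834]
5     [-834, 5]
mul   [-4170]
neg   [4170]
4     [4170, 4]
11    [4170, 4, 11]
17    [4170, 4, 11, 17]
sub   [4170, 4, -6]
add   [4170, -2]
mul   [-8340]
9     [-8340, 9]
-8    [-8340, 9, -8]

3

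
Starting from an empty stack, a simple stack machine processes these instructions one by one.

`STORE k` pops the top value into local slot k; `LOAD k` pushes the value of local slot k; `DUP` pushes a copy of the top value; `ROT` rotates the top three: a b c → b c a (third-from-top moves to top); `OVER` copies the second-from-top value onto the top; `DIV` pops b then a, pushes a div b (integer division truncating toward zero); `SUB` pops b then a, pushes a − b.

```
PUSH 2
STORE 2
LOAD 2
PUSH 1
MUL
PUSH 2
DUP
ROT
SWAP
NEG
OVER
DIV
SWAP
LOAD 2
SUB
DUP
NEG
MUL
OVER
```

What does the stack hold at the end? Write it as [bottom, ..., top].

[2, -1, 0, -1]

PUSH 2  -> 2
STORE 2 -> (empty)
LOAD 2  -> 2
PUSH 1  -> 2 1
MUL     -> 2
PUSH 2  -> 2 2
DUP     -> 2 2 2
ROT     -> 2 2 2
SWAP    -> 2 2 2
NEG     -> 2 2 -2
OVER    -> 2 2 -2 2
DIV     -> 2 2 -1
SWAP    -> 2 -1 2
LOAD 2  -> 2 -1 2 2
SUB     -> 2 -1 0
DUP     -> 2 -1 0 0
NEG     -> 2 -1 0 0
MUL     -> 2 -1 0
OVER    -> 2 -1 0 -1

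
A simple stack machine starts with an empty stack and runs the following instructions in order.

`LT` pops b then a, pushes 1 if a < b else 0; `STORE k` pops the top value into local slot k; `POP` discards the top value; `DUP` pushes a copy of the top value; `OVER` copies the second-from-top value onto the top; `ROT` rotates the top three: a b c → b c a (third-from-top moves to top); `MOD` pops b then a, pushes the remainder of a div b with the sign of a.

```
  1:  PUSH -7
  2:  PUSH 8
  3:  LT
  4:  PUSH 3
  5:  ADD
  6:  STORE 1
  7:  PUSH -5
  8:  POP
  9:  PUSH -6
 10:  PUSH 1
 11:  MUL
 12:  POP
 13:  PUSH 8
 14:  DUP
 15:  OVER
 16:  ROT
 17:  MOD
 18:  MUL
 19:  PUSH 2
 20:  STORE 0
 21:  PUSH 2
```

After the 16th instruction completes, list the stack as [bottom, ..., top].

PUSH -7  [-7]
PUSH 8   [-7, 8]
LT       [1]
PUSH 3   [1, 3]
ADD      [4]
STORE 1  []
PUSH -5  [-5]
POP      []
PUSH -6  [-6]
PUSH 1   [-6, 1]
MUL      [-6]
POP      []
PUSH 8   [8]
DUP      [8, 8]
OVER     [8, 8, 8]
ROT      [8, 8, 8]

[8, 8, 8]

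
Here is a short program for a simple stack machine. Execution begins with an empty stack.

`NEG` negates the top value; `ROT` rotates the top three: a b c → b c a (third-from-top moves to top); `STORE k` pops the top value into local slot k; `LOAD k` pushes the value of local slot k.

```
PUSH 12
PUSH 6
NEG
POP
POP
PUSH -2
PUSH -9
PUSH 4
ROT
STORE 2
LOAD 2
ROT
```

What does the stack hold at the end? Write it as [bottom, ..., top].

[4, -2, -9]

PUSH 12 → 12
PUSH 6  → 12 6
NEG     → 12 -6
POP     → 12
POP     → (empty)
PUSH -2 → -2
PUSH -9 → -2 -9
PUSH 4  → -2 -9 4
ROT     → -9 4 -2
STORE 2 → -9 4
LOAD 2  → -9 4 -2
ROT     → 4 -2 -9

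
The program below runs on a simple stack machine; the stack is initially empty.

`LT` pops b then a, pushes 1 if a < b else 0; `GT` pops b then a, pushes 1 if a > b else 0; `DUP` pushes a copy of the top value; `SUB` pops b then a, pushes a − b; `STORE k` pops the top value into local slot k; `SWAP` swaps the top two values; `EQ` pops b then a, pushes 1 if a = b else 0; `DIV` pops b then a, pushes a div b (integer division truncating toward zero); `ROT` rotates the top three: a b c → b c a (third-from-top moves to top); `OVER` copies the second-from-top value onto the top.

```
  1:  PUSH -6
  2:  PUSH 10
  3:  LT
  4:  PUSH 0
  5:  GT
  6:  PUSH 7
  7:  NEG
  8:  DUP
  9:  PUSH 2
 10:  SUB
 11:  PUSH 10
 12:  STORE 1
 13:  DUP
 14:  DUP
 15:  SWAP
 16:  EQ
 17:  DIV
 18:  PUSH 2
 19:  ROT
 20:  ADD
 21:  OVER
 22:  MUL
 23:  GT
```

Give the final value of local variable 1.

PUSH -6 : [-6]
PUSH 10 : [-6, 10]
LT      : [1]
PUSH 0  : [1, 0]
GT      : [1]
PUSH 7  : [1, 7]
NEG     : [1, -7]
DUP     : [1, -7, -7]
PUSH 2  : [1, -7, -7, 2]
SUB     : [1, -7, -9]
PUSH 10 : [1, -7, -9, 10]
STORE 1 : [1, -7, -9]
DUP     : [1, -7, -9, -9]
DUP     : [1, -7, -9, -9, -9]
SWAP    : [1, -7, -9, -9, -9]
EQ      : [1, -7, -9, 1]
DIV     : [1, -7, -9]
PUSH 2  : [1, -7, -9, 2]
ROT     : [1, -9, 2, -7]
ADD     : [1, -9, -5]
OVER    : [1, -9, -5, -9]
MUL     : [1, -9, 45]
GT      : [1, 0]

10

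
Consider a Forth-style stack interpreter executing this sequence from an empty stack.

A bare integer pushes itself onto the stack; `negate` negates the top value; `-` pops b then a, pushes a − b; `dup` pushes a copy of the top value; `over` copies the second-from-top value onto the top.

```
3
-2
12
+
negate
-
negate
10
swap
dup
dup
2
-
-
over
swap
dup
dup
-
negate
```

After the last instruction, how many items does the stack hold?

3      : [3]
-2     : [3, -2]
12     : [3, -2, 12]
+      : [3, 10]
negate : [3, -10]
-      : [13]
negate : [-13]
10     : [-13, 10]
swap   : [10, -13]
dup    : [10, -13, -13]
dup    : [10, -13, -13, -13]
2      : [10, -13, -13, -13, 2]
-      : [10, -13, -13, -15]
-      : [10, -13, 2]
over   : [10, -13, 2, -13]
swap   : [10, -13, -13, 2]
dup    : [10, -13, -13, 2, 2]
dup    : [10, -13, -13, 2, 2, 2]
-      : [10, -13, -13, 2, 0]
negate : [10, -13, -13, 2, 0]

5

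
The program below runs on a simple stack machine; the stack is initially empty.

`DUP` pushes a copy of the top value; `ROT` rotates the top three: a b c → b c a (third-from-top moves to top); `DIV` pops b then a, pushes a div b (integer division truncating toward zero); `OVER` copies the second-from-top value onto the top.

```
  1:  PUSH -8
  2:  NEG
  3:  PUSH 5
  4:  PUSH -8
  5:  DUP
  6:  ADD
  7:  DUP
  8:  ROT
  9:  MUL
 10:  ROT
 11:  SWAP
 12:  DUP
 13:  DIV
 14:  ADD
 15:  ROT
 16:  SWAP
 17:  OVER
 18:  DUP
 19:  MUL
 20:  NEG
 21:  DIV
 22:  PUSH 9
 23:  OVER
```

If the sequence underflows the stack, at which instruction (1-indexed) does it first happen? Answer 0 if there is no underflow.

PUSH -8  [-8]
NEG      [8]
PUSH 5   [8, 5]
PUSH -8  [8, 5, -8]
DUP      [8, 5, -8, -8]
ADD      [8, 5, -16]
DUP      [8, 5, -16, -16]
ROT      [8, -16, -16, 5]
MUL      [8, -16, -80]
ROT      [-16, -80, 8]
SWAP     [-16, 8, -80]
DUP      [-16, 8, -80, -80]
DIV      [-16, 8, 1]
ADD      [-16, 9]
ROT  — needs 3 operands, stack has 2 → underflow

15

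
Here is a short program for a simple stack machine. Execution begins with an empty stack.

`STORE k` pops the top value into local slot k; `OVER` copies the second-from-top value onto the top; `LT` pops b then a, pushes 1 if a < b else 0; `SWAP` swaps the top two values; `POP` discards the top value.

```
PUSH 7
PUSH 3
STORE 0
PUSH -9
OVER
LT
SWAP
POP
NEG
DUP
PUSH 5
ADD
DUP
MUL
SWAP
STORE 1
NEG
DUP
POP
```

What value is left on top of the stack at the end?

PUSH 7  -> [7]
PUSH 3  -> [7, 3]
STORE 0 -> [7]
PUSH -9 -> [7, -9]
OVER    -> [7, -9, 7]
LT      -> [7, 1]
SWAP    -> [1, 7]
POP     -> [1]
NEG     -> [-1]
DUP     -> [-1, -1]
PUSH 5  -> [-1, -1, 5]
ADD     -> [-1, 4]
DUP     -> [-1, 4, 4]
MUL     -> [-1, 16]
SWAP    -> [16, -1]
STORE 1 -> [16]
NEG     -> [-16]
DUP     -> [-16, -16]
POP     -> [-16]

-16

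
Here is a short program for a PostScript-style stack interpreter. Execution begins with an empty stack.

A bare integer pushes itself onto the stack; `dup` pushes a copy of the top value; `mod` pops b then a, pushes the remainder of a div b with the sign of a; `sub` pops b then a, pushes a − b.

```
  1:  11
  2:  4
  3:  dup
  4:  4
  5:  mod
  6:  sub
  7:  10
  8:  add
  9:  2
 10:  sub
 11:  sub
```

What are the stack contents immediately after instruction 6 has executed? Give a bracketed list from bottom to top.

[11, 4]

11   [11]
4    [11, 4]
dup  [11, 4, 4]
4    [11, 4, 4, 4]
mod  [11, 4, 0]
sub  [11, 4]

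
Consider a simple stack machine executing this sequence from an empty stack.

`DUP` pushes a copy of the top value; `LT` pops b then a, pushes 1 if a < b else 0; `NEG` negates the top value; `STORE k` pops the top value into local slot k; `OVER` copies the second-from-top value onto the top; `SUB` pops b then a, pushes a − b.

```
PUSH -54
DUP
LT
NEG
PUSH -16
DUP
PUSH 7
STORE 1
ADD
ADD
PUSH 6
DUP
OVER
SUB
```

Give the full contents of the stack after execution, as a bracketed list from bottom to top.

[-32, 6, 0]

PUSH -54  -54
DUP       -54 -54
LT        0
NEG       0
PUSH -16  0 -16
DUP       0 -16 -16
PUSH 7    0 -16 -16 7
STORE 1   0 -16 -16
ADD       0 -32
ADD       -32
PUSH 6    -32 6
DUP       -32 6 6
OVER      -32 6 6 6
SUB       -32 6 0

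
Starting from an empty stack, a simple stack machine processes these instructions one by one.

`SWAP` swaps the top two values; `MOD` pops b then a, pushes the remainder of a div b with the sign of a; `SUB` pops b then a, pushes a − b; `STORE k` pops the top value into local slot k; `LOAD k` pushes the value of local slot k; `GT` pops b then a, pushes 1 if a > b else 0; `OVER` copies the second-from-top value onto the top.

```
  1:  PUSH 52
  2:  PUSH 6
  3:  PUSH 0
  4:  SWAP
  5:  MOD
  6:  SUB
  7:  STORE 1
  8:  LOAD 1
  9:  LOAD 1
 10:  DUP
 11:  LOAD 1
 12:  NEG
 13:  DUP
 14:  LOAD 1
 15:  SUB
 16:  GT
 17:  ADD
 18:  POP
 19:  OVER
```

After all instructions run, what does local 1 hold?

PUSH 52 : 52
PUSH 6  : 52 6
PUSH 0  : 52 6 0
SWAP    : 52 0 6
MOD     : 52 0
SUB     : 52
STORE 1 : (empty)
LOAD 1  : 52
LOAD 1  : 52 52
DUP     : 52 52 52
LOAD 1  : 52 52 52 52
NEG     : 52 52 52 -52
DUP     : 52 52 52 -52 -52
LOAD 1  : 52 52 52 -52 -52 52
SUB     : 52 52 52 -52 -104
GT      : 52 52 52 1
ADD     : 52 52 53
POP     : 52 52
OVER    : 52 52 52

52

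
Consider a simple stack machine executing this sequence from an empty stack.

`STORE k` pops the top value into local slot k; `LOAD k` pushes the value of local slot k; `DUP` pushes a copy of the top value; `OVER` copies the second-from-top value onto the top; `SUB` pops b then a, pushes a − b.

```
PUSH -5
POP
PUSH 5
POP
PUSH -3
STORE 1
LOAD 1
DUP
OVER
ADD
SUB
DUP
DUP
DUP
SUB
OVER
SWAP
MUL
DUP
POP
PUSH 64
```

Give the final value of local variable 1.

-3

PUSH -5 -> [-5]
POP     -> []
PUSH 5  -> [5]
POP     -> []
PUSH -3 -> [-3]
STORE 1 -> []
LOAD 1  -> [-3]
DUP     -> [-3, -3]
OVER    -> [-3, -3, -3]
ADD     -> [-3, -6]
SUB     -> [3]
DUP     -> [3, 3]
DUP     -> [3, 3, 3]
DUP     -> [3, 3, 3, 3]
SUB     -> [3, 3, 0]
OVER    -> [3, 3, 0, 3]
SWAP    -> [3, 3, 3, 0]
MUL     -> [3, 3, 0]
DUP     -> [3, 3, 0, 0]
POP     -> [3, 3, 0]
PUSH 64 -> [3, 3, 0, 64]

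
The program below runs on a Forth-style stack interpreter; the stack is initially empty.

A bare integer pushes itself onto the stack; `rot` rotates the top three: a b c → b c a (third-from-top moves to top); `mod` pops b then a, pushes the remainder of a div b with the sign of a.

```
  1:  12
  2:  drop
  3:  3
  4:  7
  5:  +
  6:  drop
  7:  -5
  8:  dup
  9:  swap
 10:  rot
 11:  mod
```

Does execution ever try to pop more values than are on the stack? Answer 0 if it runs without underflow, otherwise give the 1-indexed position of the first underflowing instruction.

10

12   → 12
drop → (empty)
3    → 3
7    → 3 7
+    → 10
drop → (empty)
-5   → -5
dup  → -5 -5
swap → -5 -5
rot  — needs 3 operands, stack has 2 → underflow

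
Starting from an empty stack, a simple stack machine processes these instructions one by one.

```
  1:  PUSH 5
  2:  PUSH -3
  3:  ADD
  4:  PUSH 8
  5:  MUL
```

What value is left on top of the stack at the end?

PUSH 5  -> [5]
PUSH -3 -> [5, -3]
ADD     -> [2]
PUSH 8  -> [2, 8]
MUL     -> [16]

16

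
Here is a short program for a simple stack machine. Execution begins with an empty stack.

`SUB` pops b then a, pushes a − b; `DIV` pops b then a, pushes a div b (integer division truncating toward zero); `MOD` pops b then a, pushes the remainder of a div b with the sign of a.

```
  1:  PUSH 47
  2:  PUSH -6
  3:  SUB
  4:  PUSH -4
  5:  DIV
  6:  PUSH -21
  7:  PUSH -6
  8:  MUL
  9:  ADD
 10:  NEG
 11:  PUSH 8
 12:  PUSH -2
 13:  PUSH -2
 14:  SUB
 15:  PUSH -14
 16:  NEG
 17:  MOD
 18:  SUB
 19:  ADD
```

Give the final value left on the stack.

-105

PUSH 47  : 47
PUSH -6  : 47 -6
SUB      : 53
PUSH -4  : 53 -4
DIV      : -13
PUSH -21 : -13 -21
PUSH -6  : -13 -21 -6
MUL      : -13 126
ADD      : 113
NEG      : -113
PUSH 8   : -113 8
PUSH -2  : -113 8 -2
PUSH -2  : -113 8 -2 -2
SUB      : -113 8 0
PUSH -14 : -113 8 0 -14
NEG      : -113 8 0 14
MOD      : -113 8 0
SUB      : -113 8
ADD      : -105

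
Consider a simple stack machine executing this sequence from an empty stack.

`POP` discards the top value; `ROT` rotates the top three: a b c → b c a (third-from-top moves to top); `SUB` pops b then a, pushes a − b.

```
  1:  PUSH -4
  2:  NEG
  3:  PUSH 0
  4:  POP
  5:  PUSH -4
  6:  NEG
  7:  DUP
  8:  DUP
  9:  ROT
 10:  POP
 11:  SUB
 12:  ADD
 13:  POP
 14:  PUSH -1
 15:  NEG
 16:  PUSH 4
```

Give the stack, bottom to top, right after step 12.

PUSH -4  -4
NEG      4
PUSH 0   4 0
POP      4
PUSH -4  4 -4
NEG      4 4
DUP      4 4 4
DUP      4 4 4 4
ROT      4 4 4 4
POP      4 4 4
SUB      4 0
ADD      4

[4]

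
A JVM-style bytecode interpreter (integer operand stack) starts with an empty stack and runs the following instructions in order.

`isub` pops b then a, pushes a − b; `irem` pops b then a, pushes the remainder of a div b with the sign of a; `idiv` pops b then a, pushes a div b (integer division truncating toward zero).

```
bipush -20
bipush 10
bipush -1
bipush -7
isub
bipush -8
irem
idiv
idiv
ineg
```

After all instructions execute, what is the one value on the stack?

bipush -20 : -20
bipush 10  : -20 10
bipush -1  : -20 10 -1
bipush -7  : -20 10 -1 -7
isub       : -20 10 6
bipush -8  : -20 10 6 -8
irem       : -20 10 6
idiv       : -20 1
idiv       : -20
ineg       : 20

20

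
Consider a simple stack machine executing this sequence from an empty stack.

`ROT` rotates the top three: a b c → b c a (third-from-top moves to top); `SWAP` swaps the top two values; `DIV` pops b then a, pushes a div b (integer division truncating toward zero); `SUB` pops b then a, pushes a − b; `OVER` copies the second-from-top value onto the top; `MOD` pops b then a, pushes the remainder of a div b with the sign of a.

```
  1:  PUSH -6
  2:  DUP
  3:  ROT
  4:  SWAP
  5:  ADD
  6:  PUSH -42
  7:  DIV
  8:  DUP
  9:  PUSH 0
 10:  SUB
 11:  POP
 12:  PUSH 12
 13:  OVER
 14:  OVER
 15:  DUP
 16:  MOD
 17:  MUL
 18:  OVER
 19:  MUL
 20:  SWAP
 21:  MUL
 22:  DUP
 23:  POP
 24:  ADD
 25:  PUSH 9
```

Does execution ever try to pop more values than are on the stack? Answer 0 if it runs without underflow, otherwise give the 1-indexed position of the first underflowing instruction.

3

PUSH -6  [-6]
DUP      [-6, -6]
ROT  — needs 3 operands, stack has 2 → underflow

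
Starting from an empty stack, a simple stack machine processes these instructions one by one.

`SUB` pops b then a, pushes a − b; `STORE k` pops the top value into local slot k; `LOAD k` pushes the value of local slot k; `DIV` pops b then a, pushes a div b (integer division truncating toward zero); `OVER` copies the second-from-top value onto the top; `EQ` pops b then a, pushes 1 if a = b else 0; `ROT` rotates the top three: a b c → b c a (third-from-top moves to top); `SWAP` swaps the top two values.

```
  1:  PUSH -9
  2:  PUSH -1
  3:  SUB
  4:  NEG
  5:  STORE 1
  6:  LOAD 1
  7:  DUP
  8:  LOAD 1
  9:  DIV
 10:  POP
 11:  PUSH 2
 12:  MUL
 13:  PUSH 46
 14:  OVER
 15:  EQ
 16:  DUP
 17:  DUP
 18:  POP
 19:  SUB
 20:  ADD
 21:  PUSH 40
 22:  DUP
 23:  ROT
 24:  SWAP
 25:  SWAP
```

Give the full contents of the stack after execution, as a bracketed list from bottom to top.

[40, 40, 16]

PUSH -9  -9
PUSH -1  -9 -1
SUB      -8
NEG      8
STORE 1  (empty)
LOAD 1   8
DUP      8 8
LOAD 1   8 8 8
DIV      8 1
POP      8
PUSH 2   8 2
MUL      16
PUSH 46  16 46
OVER     16 46 16
EQ       16 0
DUP      16 0 0
DUP      16 0 0 0
POP      16 0 0
SUB      16 0
ADD      16
PUSH 40  16 40
DUP      16 40 40
ROT      40 40 16
SWAP     40 16 40
SWAP     40 40 16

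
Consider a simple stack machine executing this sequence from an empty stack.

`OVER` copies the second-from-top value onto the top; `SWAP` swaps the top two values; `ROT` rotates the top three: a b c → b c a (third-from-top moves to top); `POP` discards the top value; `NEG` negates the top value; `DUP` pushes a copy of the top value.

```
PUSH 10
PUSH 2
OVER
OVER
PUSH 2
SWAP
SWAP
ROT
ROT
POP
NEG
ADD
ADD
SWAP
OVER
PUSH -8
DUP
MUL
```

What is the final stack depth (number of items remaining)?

4

PUSH 10  10
PUSH 2   10 2
OVER     10 2 10
OVER     10 2 10 2
PUSH 2   10 2 10 2 2
SWAP     10 2 10 2 2
SWAP     10 2 10 2 2
ROT      10 2 2 2 10
ROT      10 2 2 10 2
POP      10 2 2 10
NEG      10 2 2 -10
ADD      10 2 -8
ADD      10 -6
SWAP     -6 10
OVER     -6 10 -6
PUSH -8  -6 10 -6 -8
DUP      -6 10 -6 -8 -8
MUL      -6 10 -6 64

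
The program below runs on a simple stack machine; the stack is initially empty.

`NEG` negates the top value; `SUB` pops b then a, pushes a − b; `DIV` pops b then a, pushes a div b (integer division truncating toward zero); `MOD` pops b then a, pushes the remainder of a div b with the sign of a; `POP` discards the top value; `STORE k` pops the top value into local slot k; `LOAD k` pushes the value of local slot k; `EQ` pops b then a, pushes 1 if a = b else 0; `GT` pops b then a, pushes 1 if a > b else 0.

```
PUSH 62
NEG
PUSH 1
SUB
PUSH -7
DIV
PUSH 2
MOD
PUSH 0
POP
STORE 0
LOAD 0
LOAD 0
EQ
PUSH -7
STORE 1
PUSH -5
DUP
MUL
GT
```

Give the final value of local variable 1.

-7

PUSH 62 : 62
NEG     : -62
PUSH 1  : -62 1
SUB     : -63
PUSH -7 : -63 -7
DIV     : 9
PUSH 2  : 9 2
MOD     : 1
PUSH 0  : 1 0
POP     : 1
STORE 0 : (empty)
LOAD 0  : 1
LOAD 0  : 1 1
EQ      : 1
PUSH -7 : 1 -7
STORE 1 : 1
PUSH -5 : 1 -5
DUP     : 1 -5 -5
MUL     : 1 25
GT      : 0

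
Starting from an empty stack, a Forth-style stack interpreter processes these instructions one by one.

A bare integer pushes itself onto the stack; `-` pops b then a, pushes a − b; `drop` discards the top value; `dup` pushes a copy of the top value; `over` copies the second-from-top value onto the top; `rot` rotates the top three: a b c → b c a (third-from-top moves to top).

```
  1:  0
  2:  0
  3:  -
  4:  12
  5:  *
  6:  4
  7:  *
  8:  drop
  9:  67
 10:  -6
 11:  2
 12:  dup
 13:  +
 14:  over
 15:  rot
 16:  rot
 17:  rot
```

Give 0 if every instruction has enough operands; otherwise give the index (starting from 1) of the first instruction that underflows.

0    -> 0
0    -> 0 0
-    -> 0
12   -> 0 12
*    -> 0
4    -> 0 4
*    -> 0
drop -> (empty)
67   -> 67
-6   -> 67 -6
2    -> 67 -6 2
dup  -> 67 -6 2 2
+    -> 67 -6 4
over -> 67 -6 4 -6
rot  -> 67 4 -6 -6
rot  -> 67 -6 -6 4
rot  -> 67 -6 4 -6

0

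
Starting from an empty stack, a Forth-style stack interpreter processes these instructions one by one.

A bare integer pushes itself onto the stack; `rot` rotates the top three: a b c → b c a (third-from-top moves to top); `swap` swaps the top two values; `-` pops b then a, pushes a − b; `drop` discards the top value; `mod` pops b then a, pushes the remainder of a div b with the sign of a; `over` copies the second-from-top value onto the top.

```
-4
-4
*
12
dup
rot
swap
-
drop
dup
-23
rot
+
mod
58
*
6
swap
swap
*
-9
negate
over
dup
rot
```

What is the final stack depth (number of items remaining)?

-4     → -4
-4     → -4 -4
*      → 16
12     → 16 12
dup    → 16 12 12
rot    → 12 12 16
swap   → 12 16 12
-      → 12 4
drop   → 12
dup    → 12 12
-23    → 12 12 -23
rot    → 12 -23 12
+      → 12 -11
mod    → 1
58     → 1 58
*      → 58
6      → 58 6
swap   → 6 58
swap   → 58 6
*      → 348
-9     → 348 -9
negate → 348 9
over   → 348 9 348
dup    → 348 9 348 348
rot    → 348 348 348 9

4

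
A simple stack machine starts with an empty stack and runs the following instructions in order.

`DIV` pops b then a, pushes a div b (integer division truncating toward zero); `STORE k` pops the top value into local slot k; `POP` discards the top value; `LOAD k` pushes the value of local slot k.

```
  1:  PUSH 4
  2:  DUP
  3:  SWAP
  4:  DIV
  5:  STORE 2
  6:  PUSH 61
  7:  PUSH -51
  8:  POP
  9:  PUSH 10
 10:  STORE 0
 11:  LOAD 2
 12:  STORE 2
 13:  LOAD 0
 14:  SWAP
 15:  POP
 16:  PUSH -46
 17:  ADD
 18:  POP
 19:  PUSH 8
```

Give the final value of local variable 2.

1

PUSH 4   → [4]
DUP      → [4, 4]
SWAP     → [4, 4]
DIV      → [1]
STORE 2  → []
PUSH 61  → [61]
PUSH -51 → [61, -51]
POP      → [61]
PUSH 10  → [61, 10]
STORE 0  → [61]
LOAD 2   → [61, 1]
STORE 2  → [61]
LOAD 0   → [61, 10]
SWAP     → [10, 61]
POP      → [10]
PUSH -46 → [10, -46]
ADD      → [-36]
POP      → []
PUSH 8   → [8]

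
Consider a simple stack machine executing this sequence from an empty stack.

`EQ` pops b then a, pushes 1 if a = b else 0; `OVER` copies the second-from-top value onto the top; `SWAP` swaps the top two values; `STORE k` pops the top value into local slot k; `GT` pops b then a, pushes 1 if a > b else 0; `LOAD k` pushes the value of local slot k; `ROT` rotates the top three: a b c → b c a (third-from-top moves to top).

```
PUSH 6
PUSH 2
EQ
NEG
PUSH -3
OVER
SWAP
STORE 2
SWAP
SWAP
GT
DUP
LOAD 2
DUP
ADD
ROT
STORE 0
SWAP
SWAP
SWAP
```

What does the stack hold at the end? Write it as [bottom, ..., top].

[-6, 0]

PUSH 6  → 6
PUSH 2  → 6 2
EQ      → 0
NEG     → 0
PUSH -3 → 0 -3
OVER    → 0 -3 0
SWAP    → 0 0 -3
STORE 2 → 0 0
SWAP    → 0 0
SWAP    → 0 0
GT      → 0
DUP     → 0 0
LOAD 2  → 0 0 -3
DUP     → 0 0 -3 -3
ADD     → 0 0 -6
ROT     → 0 -6 0
STORE 0 → 0 -6
SWAP    → -6 0
SWAP    → 0 -6
SWAP    → -6 0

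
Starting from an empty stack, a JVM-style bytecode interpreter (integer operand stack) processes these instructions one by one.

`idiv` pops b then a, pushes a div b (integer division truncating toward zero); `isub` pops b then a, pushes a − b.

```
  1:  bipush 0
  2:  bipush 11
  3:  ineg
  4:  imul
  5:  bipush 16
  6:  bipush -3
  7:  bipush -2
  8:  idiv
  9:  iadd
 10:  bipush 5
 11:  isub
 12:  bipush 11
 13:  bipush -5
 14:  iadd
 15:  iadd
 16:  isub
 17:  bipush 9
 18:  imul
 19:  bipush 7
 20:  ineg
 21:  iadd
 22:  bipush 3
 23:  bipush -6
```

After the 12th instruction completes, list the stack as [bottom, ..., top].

[0, 12, 11]

bipush 0   [0]
bipush 11  [0, 11]
ineg       [0, -11]
imul       [0]
bipush 16  [0, 16]
bipush -3  [0, 16, -3]
bipush -2  [0, 16, -3, -2]
idiv       [0, 16, 1]
iadd       [0, 17]
bipush 5   [0, 17, 5]
isub       [0, 12]
bipush 11  [0, 12, 11]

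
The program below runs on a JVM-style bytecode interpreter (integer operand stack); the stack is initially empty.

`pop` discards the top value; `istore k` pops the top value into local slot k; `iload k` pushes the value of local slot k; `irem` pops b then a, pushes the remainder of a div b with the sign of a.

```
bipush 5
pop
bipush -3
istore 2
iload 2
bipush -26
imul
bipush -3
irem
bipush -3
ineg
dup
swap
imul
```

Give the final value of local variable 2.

-3

bipush 5   : [5]
pop        : []
bipush -3  : [-3]
istore 2   : []
iload 2    : [-3]
bipush -26 : [-3, -26]
imul       : [78]
bipush -3  : [78, -3]
irem       : [0]
bipush -3  : [0, -3]
ineg       : [0, 3]
dup        : [0, 3, 3]
swap       : [0, 3, 3]
imul       : [0, 9]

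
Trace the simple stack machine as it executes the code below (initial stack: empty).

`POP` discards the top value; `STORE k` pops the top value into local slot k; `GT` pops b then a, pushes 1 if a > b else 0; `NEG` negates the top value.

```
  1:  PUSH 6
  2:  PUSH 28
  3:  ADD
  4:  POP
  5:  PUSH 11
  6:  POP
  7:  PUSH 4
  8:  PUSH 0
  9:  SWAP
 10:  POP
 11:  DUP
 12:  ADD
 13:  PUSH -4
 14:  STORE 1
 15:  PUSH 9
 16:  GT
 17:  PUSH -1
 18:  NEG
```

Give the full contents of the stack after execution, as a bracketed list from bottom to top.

PUSH 6  : [6]
PUSH 28 : [6, 28]
ADD     : [34]
POP     : []
PUSH 11 : [11]
POP     : []
PUSH 4  : [4]
PUSH 0  : [4, 0]
SWAP    : [0, 4]
POP     : [0]
DUP     : [0, 0]
ADD     : [0]
PUSH -4 : [0, -4]
STORE 1 : [0]
PUSH 9  : [0, 9]
GT      : [0]
PUSH -1 : [0, -1]
NEG     : [0, 1]

[0, 1]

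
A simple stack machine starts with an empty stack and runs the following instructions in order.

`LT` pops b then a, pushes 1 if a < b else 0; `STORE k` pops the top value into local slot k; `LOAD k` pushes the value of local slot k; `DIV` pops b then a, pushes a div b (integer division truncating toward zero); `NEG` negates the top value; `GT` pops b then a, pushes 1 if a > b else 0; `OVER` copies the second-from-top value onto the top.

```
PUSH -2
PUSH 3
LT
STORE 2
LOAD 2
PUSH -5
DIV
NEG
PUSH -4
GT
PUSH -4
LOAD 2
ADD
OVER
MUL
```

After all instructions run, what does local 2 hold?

1

PUSH -2 -> [-2]
PUSH 3  -> [-2, 3]
LT      -> [1]
STORE 2 -> []
LOAD 2  -> [1]
PUSH -5 -> [1, -5]
DIV     -> [0]
NEG     -> [0]
PUSH -4 -> [0, -4]
GT      -> [1]
PUSH -4 -> [1, -4]
LOAD 2  -> [1, -4, 1]
ADD     -> [1, -3]
OVER    -> [1, -3, 1]
MUL     -> [1, -3]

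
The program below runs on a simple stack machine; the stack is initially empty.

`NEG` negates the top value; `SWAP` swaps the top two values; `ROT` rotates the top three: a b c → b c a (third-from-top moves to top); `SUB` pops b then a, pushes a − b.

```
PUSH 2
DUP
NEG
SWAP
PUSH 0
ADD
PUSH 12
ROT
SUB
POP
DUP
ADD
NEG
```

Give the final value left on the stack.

PUSH 2  : [2]
DUP     : [2, 2]
NEG     : [2, -2]
SWAP    : [-2, 2]
PUSH 0  : [-2, 2, 0]
ADD     : [-2, 2]
PUSH 12 : [-2, 2, 12]
ROT     : [2, 12, -2]
SUB     : [2, 14]
POP     : [2]
DUP     : [2, 2]
ADD     : [4]
NEG     : [-4]

-4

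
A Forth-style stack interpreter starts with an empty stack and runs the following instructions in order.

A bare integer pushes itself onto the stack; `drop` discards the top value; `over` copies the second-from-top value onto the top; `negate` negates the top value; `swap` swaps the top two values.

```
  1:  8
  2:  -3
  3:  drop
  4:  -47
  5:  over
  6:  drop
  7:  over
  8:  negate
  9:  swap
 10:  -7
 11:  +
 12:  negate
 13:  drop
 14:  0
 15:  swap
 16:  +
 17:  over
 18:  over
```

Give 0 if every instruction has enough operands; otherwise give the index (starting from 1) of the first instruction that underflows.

0

8      -> [8]
-3     -> [8, -3]
drop   -> [8]
-47    -> [8, -47]
over   -> [8, -47, 8]
drop   -> [8, -47]
over   -> [8, -47, 8]
negate -> [8, -47, -8]
swap   -> [8, -8, -47]
-7     -> [8, -8, -47, -7]
+      -> [8, -8, -54]
negate -> [8, -8, 54]
drop   -> [8, -8]
0      -> [8, -8, 0]
swap   -> [8, 0, -8]
+      -> [8, -8]
over   -> [8, -8, 8]
over   -> [8, -8, 8, -8]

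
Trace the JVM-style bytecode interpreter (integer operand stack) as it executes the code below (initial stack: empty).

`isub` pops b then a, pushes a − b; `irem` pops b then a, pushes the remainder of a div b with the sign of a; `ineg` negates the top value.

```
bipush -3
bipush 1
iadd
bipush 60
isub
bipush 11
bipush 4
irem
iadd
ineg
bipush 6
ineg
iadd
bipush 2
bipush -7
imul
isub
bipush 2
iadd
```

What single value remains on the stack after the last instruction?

69

bipush -3 -> -3
bipush 1  -> -3 1
iadd      -> -2
bipush 60 -> -2 60
isub      -> -62
bipush 11 -> -62 11
bipush 4  -> -62 11 4
irem      -> -62 3
iadd      -> -59
ineg      -> 59
bipush 6  -> 59 6
ineg      -> 59 -6
iadd      -> 53
bipush 2  -> 53 2
bipush -7 -> 53 2 -7
imul      -> 53 -14
isub      -> 67
bipush 2  -> 67 2
iadd      -> 69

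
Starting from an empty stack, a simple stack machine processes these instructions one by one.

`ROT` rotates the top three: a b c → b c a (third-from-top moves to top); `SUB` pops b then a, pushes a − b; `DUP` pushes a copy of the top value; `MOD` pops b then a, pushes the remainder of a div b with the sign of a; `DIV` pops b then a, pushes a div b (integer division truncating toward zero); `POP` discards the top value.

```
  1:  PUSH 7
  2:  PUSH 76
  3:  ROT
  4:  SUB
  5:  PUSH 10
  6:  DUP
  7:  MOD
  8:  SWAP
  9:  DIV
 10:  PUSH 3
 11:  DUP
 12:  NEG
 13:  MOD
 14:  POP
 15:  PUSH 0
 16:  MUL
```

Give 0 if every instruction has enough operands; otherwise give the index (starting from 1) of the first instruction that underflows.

PUSH 7   [7]
PUSH 76  [7, 76]
ROT  — needs 3 operands, stack has 2 → underflow

3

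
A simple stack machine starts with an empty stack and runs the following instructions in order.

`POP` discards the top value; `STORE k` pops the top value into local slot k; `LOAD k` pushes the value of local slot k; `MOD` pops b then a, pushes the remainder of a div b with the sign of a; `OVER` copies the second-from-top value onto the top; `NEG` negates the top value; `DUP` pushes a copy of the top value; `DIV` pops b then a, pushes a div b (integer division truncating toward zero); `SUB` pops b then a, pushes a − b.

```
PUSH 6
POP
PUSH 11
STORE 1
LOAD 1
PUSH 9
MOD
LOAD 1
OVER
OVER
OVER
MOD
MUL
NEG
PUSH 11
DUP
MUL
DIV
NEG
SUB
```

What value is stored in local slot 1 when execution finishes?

11

PUSH 6  -> 6
POP     -> (empty)
PUSH 11 -> 11
STORE 1 -> (empty)
LOAD 1  -> 11
PUSH 9  -> 11 9
MOD     -> 2
LOAD 1  -> 2 11
OVER    -> 2 11 2
OVER    -> 2 11 2 11
OVER    -> 2 11 2 11 2
MOD     -> 2 11 2 1
MUL     -> 2 11 2
NEG     -> 2 11 -2
PUSH 11 -> 2 11 -2 11
DUP     -> 2 11 -2 11 11
MUL     -> 2 11 -2 121
DIV     -> 2 11 0
NEG     -> 2 11 0
SUB     -> 2 11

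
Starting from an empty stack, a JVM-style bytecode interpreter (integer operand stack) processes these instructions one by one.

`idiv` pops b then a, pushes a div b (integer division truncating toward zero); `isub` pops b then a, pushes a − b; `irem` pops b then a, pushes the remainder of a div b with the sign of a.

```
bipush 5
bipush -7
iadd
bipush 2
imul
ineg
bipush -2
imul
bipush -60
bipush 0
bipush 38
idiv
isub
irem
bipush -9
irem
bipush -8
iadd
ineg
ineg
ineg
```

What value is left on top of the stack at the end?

16

bipush 5   -> 5
bipush -7  -> 5 -7
iadd       -> -2
bipush 2   -> -2 2
imul       -> -4
ineg       -> 4
bipush -2  -> 4 -2
imul       -> -8
bipush -60 -> -8 -60
bipush 0   -> -8 -60 0
bipush 38  -> -8 -60 0 38
idiv       -> -8 -60 0
isub       -> -8 -60
irem       -> -8
bipush -9  -> -8 -9
irem       -> -8
bipush -8  -> -8 -8
iadd       -> -16
ineg       -> 16
ineg       -> -16
ineg       -> 16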